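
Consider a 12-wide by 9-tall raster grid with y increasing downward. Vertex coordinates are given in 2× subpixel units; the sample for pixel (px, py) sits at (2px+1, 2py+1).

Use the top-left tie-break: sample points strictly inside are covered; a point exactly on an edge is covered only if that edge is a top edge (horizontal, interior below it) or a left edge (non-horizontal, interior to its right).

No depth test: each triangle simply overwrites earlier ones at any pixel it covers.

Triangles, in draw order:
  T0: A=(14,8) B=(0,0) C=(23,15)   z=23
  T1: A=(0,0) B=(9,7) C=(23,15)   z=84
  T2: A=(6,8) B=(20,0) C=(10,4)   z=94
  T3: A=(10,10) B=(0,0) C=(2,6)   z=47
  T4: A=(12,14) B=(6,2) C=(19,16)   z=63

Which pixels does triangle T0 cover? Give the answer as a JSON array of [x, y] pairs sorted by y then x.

T0:
  2·area = 26  (B↔C swapped to make it positive)
  edge (14, 8)→(23, 15): d=(9,7) right/bottom  bias=-1
  edge (23, 15)→(0, 0): d=(-23,-15) top-left  bias=+0
  edge (0, 0)→(14, 8): d=(14,8) right/bottom  bias=-1
    (2,0)@(5, 1): e=[0,52,-26] → .  [on edge]
    (2,1)@(5, 3): e=[18,6,2] → X
    (3,1)@(7, 3): e=[4,36,-14] → .
    (2,2)@(5, 5): e=[36,-40,30] → .
    (5,3)@(11, 7): e=[12,4,10] → X
    (6,3)@(13, 7): e=[-2,34,-6] → .
    (5,4)@(11, 9): e=[30,-42,38] → .
    (7,4)@(15, 9): e=[2,18,6] → X
    (8,4)@(17, 9): e=[-12,48,-10] → .
    (7,5)@(15, 11): e=[20,-28,34] → .
    (8,5)@(17, 11): e=[6,2,18] → X
    (9,5)@(19, 11): e=[-8,32,2] → .
    (11,7)@(23, 15): e=[0,0,26] → .  [on edge]
  covered (4 px):
    . . . . . . . . . . . .
    . . X . . . . . . . . .
    . . . . . . . . . . . .
    . . . . . X . . . . . .
    . . . . . . . X . . . .
    . . . . . . . . X . . .
    . . . . . . . . . . . .
    . . . . . . . . . . . .
    . . . . . . . . . . . .
T1:
  2·area = 26  (B↔C swapped to make it positive)
  edge (0, 0)→(23, 15): d=(23,15) right/bottom  bias=-1
  edge (23, 15)→(9, 7): d=(-14,-8) top-left  bias=+0
  edge (9, 7)→(0, 0): d=(-9,-7) top-left  bias=+0
    (3,2)@(7, 5): e=[10,12,4] → X
    (4,2)@(9, 5): e=[-20,28,18] → .
    (3,3)@(7, 7): e=[56,-16,-14] → .
    (4,3)@(9, 7): e=[26,0,0] → X  [on edge]
    (5,3)@(11, 7): e=[-4,16,14] → .
    (4,4)@(9, 9): e=[72,-28,-18] → .
    (6,4)@(13, 9): e=[12,4,10] → X
    (7,4)@(15, 9): e=[-18,20,24] → .
    (6,5)@(13, 11): e=[58,-24,-8] → .
    (11,7)@(23, 15): e=[0,0,26] → .  [on edge]
  covered (3 px):
    . . . . . . . . . . . .
    . . . . . . . . . . . .
    . . . X . . . . . . . .
    . . . . X . . . . . . .
    . . . . . . X . . . . .
    . . . . . . . . . . . .
    . . . . . . . . . . . .
    . . . . . . . . . . . .
    . . . . . . . . . . . .
T2:
  2·area = 24  (B↔C swapped to make it positive)
  edge (6, 8)→(10, 4): d=(4,-4) top-left  bias=+0
  edge (10, 4)→(20, 0): d=(10,-4) top-left  bias=+0
  edge (20, 0)→(6, 8): d=(-14,8) right/bottom  bias=-1
    (6,0)@(13, 1): e=[0,-18,42] → .  [on edge]
    (5,1)@(11, 3): e=[0,-6,30] → .  [on edge]
    (6,1)@(13, 3): e=[8,2,14] → X
    (7,1)@(15, 3): e=[16,10,-2] → .
    (4,2)@(9, 5): e=[0,6,18] → X  [on edge]
    (5,2)@(11, 5): e=[8,14,2] → X
    (6,2)@(13, 5): e=[16,22,-14] → .
    (3,3)@(7, 7): e=[0,18,6] → X  [on edge]
    (4,3)@(9, 7): e=[8,26,-10] → .
    (5,3)@(11, 7): e=[16,34,-26] → .
    (2,4)@(5, 9): e=[0,30,-6] → .  [on edge]
    (3,4)@(7, 9): e=[8,38,-22] → .
    (1,5)@(3, 11): e=[0,42,-18] → .  [on edge]
    (0,6)@(1, 13): e=[0,54,-30] → .  [on edge]
  covered (4 px):
    . . . . . . . . . . . .
    . . . . . . X . . . . .
    . . . . X X . . . . . .
    . . . X . . . . . . . .
    . . . . . . . . . . . .
    . . . . . . . . . . . .
    . . . . . . . . . . . .
    . . . . . . . . . . . .
    . . . . . . . . . . . .
T3:
  2·area = 40  (B↔C swapped to make it positive)
  edge (10, 10)→(2, 6): d=(-8,-4) top-left  bias=+0
  edge (2, 6)→(0, 0): d=(-2,-6) top-left  bias=+0
  edge (0, 0)→(10, 10): d=(10,10) right/bottom  bias=-1
    (0,0)@(1, 1): e=[36,4,0] → .  [on edge]
    (0,1)@(1, 3): e=[20,0,20] → X  [on edge]
    (1,1)@(3, 3): e=[28,12,0] → .  [on edge]
    (0,2)@(1, 5): e=[4,-4,40] → .
    (1,2)@(3, 5): e=[12,8,20] → X
    (2,2)@(5, 5): e=[20,20,0] → .  [on edge]
    (1,3)@(3, 7): e=[-4,4,40] → .
    (2,3)@(5, 7): e=[4,16,20] → X
    (3,3)@(7, 7): e=[12,28,0] → .  [on edge]
    (1,4)@(3, 9): e=[-20,0,60] → .  [on edge]
    (2,4)@(5, 9): e=[-12,12,40] → .
    (4,4)@(9, 9): e=[4,36,0] → .  [on edge]
    (5,5)@(11, 11): e=[-4,44,0] → .  [on edge]
    (6,6)@(13, 13): e=[-12,52,0] → .  [on edge]
    (2,7)@(5, 15): e=[-60,0,100] → .  [on edge]
    (7,7)@(15, 15): e=[-20,60,0] → .  [on edge]
    (8,8)@(17, 17): e=[-28,68,0] → .  [on edge]
  covered (3 px):
    . . . . . . . . . . . .
    X . . . . . . . . . . .
    . X . . . . . . . . . .
    . . X . . . . . . . . .
    . . . . . . . . . . . .
    . . . . . . . . . . . .
    . . . . . . . . . . . .
    . . . . . . . . . . . .
    . . . . . . . . . . . .
T4:
  2·area = 72
  edge (12, 14)→(6, 2): d=(-6,-12) top-left  bias=+0
  edge (6, 2)→(19, 16): d=(13,14) right/bottom  bias=-1
  edge (19, 16)→(12, 14): d=(-7,-2) top-left  bias=+0
    (4,3)@(9, 7): e=[6,23,43] → X
    (5,3)@(11, 7): e=[30,-5,47] → .
    (4,4)@(9, 9): e=[-6,49,29] → .
    (5,4)@(11, 9): e=[18,21,33] → X
    (6,4)@(13, 9): e=[42,-7,37] → .
    (5,5)@(11, 11): e=[6,47,19] → X
    (6,5)@(13, 11): e=[30,19,23] → X
    (7,5)@(15, 11): e=[54,-9,27] → .
    (5,6)@(11, 13): e=[-6,73,5] → .
    (6,6)@(13, 13): e=[18,45,9] → X
    (7,6)@(15, 13): e=[42,17,13] → X
    (8,6)@(17, 13): e=[66,-11,17] → .
  covered (7 px):
    . . . . . . . . . . . .
    . . . . . . . . . . . .
    . . . . . . . . . . . .
    . . . . X . . . . . . .
    . . . . . X . . . . . .
    . . . . . X X . . . . .
    . . . . . . X X . . . .
    . . . . . . . . X . . .
    . . . . . . . . . . . .

Result: [[2,1],[5,3],[7,4],[8,5]]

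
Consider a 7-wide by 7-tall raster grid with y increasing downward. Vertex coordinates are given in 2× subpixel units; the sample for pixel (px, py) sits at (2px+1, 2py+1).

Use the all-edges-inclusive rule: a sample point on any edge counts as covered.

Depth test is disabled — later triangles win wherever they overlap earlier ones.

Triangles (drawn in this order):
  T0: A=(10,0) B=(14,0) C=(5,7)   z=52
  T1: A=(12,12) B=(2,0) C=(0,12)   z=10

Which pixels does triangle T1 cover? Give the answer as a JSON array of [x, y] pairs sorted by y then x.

T0:
  2·area = 28
  edge (10, 0)→(14, 0): d=(4,0) inclusive
  edge (14, 0)→(5, 7): d=(-9,7) inclusive
  edge (5, 7)→(10, 0): d=(5,-7) inclusive
    (5,0)@(11, 1): e=[4,12,12] → █
    (6,0)@(13, 1): e=[4,-2,26] → ·
    (4,1)@(9, 3): e=[12,8,8] → █
    (5,1)@(11, 3): e=[12,-6,22] → ·
    (3,2)@(7, 5): e=[20,4,4] → █
    (4,2)@(9, 5): e=[20,-10,18] → ·
    (2,3)@(5, 7): e=[28,0,0] → █  [on edge]
    (3,3)@(7, 7): e=[28,-14,14] → ·
    (2,4)@(5, 9): e=[36,-18,10] → ·
  covered (4 px):
    · · · · · █ ·
    · · · · █ · ·
    · · · █ · · ·
    · · █ · · · ·
    · · · · · · ·
    · · · · · · ·
    · · · · · · ·
T1:
  2·area = 144  (B↔C swapped to make it positive)
  edge (12, 12)→(0, 12): d=(-12,0) inclusive
  edge (0, 12)→(2, 0): d=(2,-12) inclusive
  edge (2, 0)→(12, 12): d=(10,12) inclusive
    (1,1)@(3, 3): e=[108,18,18] → █
    (2,1)@(5, 3): e=[108,42,-6] → ·
    (1,2)@(3, 5): e=[84,22,38] → █
    (2,2)@(5, 5): e=[84,46,14] → █
    (3,2)@(7, 5): e=[84,70,-10] → ·
    (0,3)@(1, 7): e=[60,2,82] → █
    (3,3)@(7, 7): e=[60,74,10] → █
    (4,3)@(9, 7): e=[60,98,-14] → ·
    (0,4)@(1, 9): e=[36,6,102] → █
    (4,4)@(9, 9): e=[36,102,6] → █
    (5,4)@(11, 9): e=[36,126,-18] → ·
    (0,5)@(1, 11): e=[12,10,122] → █
  covered (18 px):
    · · · · · · ·
    · █ · · · · ·
    · █ █ · · · ·
    █ █ █ █ · · ·
    █ █ █ █ █ · ·
    █ █ █ █ █ █ ·
    · · · · · · ·

Final: [[1,1],[1,2],[2,2],[0,3],[1,3],[2,3],[3,3],[0,4],[1,4],[2,4],[3,4],[4,4],[0,5],[1,5],[2,5],[3,5],[4,5],[5,5]]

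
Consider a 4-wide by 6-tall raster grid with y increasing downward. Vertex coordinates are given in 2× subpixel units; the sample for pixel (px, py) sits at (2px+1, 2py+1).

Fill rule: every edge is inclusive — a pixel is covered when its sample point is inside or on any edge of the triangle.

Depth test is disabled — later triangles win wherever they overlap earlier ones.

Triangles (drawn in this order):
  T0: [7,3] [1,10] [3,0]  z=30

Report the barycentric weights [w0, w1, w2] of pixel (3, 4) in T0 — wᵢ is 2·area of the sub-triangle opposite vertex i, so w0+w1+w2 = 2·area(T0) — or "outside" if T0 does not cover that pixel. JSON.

T0:
  2·area = 46
  edge (7, 3)→(1, 10): d=(-6,7) inclusive
  edge (1, 10)→(3, 0): d=(2,-10) inclusive
  edge (3, 0)→(7, 3): d=(4,3) inclusive
    (1,0)@(3, 1): e=[40,2,4] → █
    (2,0)@(5, 1): e=[26,22,-2] → ·
    (1,1)@(3, 3): e=[28,6,12] → █
    (2,1)@(5, 3): e=[14,26,6] → █
    (3,1)@(7, 3): e=[0,46,0] → █  [on edge]
    (1,2)@(3, 5): e=[16,10,20] → █
    (3,2)@(7, 5): e=[-12,50,8] → ·
    (1,3)@(3, 7): e=[4,14,28] → █
    (2,3)@(5, 7): e=[-10,34,22] → ·
    (1,4)@(3, 9): e=[-8,18,36] → ·
  covered (7 px):
    · █ · ·
    · █ █ █
    · █ █ ·
    · █ · ·
    · · · ·
    · · · ·

Final: "outside"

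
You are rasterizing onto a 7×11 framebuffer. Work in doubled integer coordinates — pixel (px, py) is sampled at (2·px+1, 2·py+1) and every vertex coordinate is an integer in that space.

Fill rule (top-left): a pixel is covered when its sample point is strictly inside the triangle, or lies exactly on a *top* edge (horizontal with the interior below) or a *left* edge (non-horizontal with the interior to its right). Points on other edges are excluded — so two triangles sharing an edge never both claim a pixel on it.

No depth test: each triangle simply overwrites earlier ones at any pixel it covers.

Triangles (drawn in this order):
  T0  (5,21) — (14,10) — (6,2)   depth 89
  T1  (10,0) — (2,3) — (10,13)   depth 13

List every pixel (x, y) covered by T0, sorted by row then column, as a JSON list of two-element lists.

T0:
  2·area = 160  (B↔C swapped to make it positive)
  edge (5, 21)→(6, 2): d=(1,-19) top-left  bias=+0
  edge (6, 2)→(14, 10): d=(8,8) right/bottom  bias=-1
  edge (14, 10)→(5, 21): d=(-9,11) right/bottom  bias=-1
    (2,0)@(5, 1): e=[-20,0,180] → ·  [on edge]
    (3,1)@(7, 3): e=[20,0,140] → ·  [on edge]
    (3,2)@(7, 5): e=[22,16,122] → #
    (4,2)@(9, 5): e=[60,0,100] → ·  [on edge]
    (3,3)@(7, 7): e=[24,32,104] → #
    (4,3)@(9, 7): e=[62,16,82] → #
    (5,3)@(11, 7): e=[100,0,60] → ·  [on edge]
    (3,4)@(7, 9): e=[26,48,86] → #
    (5,4)@(11, 9): e=[102,16,42] → #
    (6,4)@(13, 9): e=[140,0,20] → ·  [on edge]
    (3,5)@(7, 11): e=[28,64,68] → #
    (6,5)@(13, 11): e=[142,16,2] → #
    (2,10)@(5, 21): e=[0,160,0] → ·  [on edge]
  covered (16 px):
    · · · · · · ·
    · · · · · · ·
    · · · # · · ·
    · · · # # · ·
    · · · # # # ·
    · · · # # # #
    · · · # # # ·
    · · · # # · ·
    · · · # · · ·
    · · · · · · ·
    · · · · · · ·
T1:
  2·area = 104  (B↔C swapped to make it positive)
  edge (10, 0)→(10, 13): d=(0,13) right/bottom  bias=-1
  edge (10, 13)→(2, 3): d=(-8,-10) top-left  bias=+0
  edge (2, 3)→(10, 0): d=(8,-3) top-left  bias=+0
    (4,0)@(9, 1): e=[13,86,5] → #
    (5,0)@(11, 1): e=[-13,106,11] → ·
    (1,1)@(3, 3): e=[91,10,3] → #
    (2,1)@(5, 3): e=[65,30,9] → #
    (3,1)@(7, 3): e=[39,50,15] → #
    (5,1)@(11, 3): e=[-13,90,27] → ·
    (1,2)@(3, 5): e=[91,-6,19] → ·
    (2,2)@(5, 5): e=[65,14,25] → #
    (5,2)@(11, 5): e=[-13,74,43] → ·
    (2,3)@(5, 7): e=[65,-2,41] → ·
    (3,3)@(7, 7): e=[39,18,47] → #
    (5,3)@(11, 7): e=[-13,58,59] → ·
  covered (13 px):
    · · · · # · ·
    · # # # # · ·
    · · # # # · ·
    · · · # # · ·
    · · · # # · ·
    · · · · # · ·
    · · · · · · ·
    · · · · · · ·
    · · · · · · ·
    · · · · · · ·
    · · · · · · ·

Answer: [[3,2],[3,3],[4,3],[3,4],[4,4],[5,4],[3,5],[4,5],[5,5],[6,5],[3,6],[4,6],[5,6],[3,7],[4,7],[3,8]]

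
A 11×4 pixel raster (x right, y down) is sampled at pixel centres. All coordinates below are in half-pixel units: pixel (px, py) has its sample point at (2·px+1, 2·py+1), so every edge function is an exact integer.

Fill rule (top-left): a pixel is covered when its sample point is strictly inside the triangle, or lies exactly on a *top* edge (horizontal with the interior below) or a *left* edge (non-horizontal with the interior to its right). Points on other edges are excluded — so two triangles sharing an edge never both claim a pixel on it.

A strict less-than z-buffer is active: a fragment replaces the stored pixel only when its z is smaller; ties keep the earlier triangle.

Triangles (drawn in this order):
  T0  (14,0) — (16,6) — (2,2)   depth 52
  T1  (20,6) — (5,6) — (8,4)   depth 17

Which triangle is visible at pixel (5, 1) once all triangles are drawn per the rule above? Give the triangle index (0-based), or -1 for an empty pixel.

T0:
  2·area = 76
  edge (14, 0)→(16, 6): d=(2,6) right/bottom  bias=-1
  edge (16, 6)→(2, 2): d=(-14,-4) top-left  bias=+0
  edge (2, 2)→(14, 0): d=(12,-2) top-left  bias=+0
    (4,0)@(9, 1): e=[32,42,2] → █
    (5,0)@(11, 1): e=[20,50,6] → █
    (6,0)@(13, 1): e=[8,58,10] → █
    (7,0)@(15, 1): e=[-4,66,14] → ·
    (3,1)@(7, 3): e=[48,6,22] → █
    (7,1)@(15, 3): e=[0,38,38] → ·  [on edge]
    (3,2)@(7, 5): e=[52,-22,46] → ·
    (4,2)@(9, 5): e=[40,-14,50] → ·
    (5,2)@(11, 5): e=[28,-6,54] → ·
    (6,2)@(13, 5): e=[16,2,58] → █
    (7,2)@(15, 5): e=[4,10,62] → █
    (8,2)@(17, 5): e=[-8,18,66] → ·
  covered (9 px):
    · · · · █ █ █ · · · ·
    · · · █ █ █ █ · · · ·
    · · · · · · █ █ · · ·
    · · · · · · · · · · ·
T1:
  2·area = 30
  edge (20, 6)→(5, 6): d=(-15,0) right/bottom  bias=-1
  edge (5, 6)→(8, 4): d=(3,-2) top-left  bias=+0
  edge (8, 4)→(20, 6): d=(12,2) right/bottom  bias=-1
    (3,2)@(7, 5): e=[15,1,14] → █
    (4,2)@(9, 5): e=[15,5,10] → █
    (5,2)@(11, 5): e=[15,9,6] → █
    (6,2)@(13, 5): e=[15,13,2] → █
    (7,2)@(15, 5): e=[15,17,-2] → ·
    (3,3)@(7, 7): e=[-15,7,38] → ·
    (4,3)@(9, 7): e=[-15,11,34] → ·
    (5,3)@(11, 7): e=[-15,15,30] → ·
    (6,3)@(13, 7): e=[-15,19,26] → ·
  covered (4 px):
    · · · · · · · · · · ·
    · · · · · · · · · · ·
    · · · █ █ █ █ · · · ·
    · · · · · · · · · · ·

Z-buffer (winner per pixel, '.' = empty):
  . . . . 0 0 0 . . . .
  . . . 0 0 0 0 . . . .
  . . . 1 1 1 1 0 . . .
  . . . . . . . . . . .

Answer: 0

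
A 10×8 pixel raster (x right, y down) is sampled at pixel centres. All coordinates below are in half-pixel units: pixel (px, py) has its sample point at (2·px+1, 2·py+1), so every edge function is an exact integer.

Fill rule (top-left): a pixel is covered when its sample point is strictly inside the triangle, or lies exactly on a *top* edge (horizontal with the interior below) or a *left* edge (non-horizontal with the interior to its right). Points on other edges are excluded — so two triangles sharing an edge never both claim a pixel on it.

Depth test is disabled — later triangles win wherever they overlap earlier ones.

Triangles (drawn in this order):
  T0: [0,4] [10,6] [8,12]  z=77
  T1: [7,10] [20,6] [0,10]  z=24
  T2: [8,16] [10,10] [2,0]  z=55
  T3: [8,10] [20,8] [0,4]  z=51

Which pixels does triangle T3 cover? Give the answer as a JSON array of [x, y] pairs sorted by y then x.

T0:
  2·area = 64
  edge (0, 4)→(10, 6): d=(10,2) right/bottom  bias=-1
  edge (10, 6)→(8, 12): d=(-2,6) right/bottom  bias=-1
  edge (8, 12)→(0, 4): d=(-8,-8) top-left  bias=+0
    (5,1)@(11, 3): e=[-32,0,96] → .  [on edge]
    (0,2)@(1, 5): e=[8,56,0] → X  [on edge]
    (1,2)@(3, 5): e=[4,44,16] → X
    (2,2)@(5, 5): e=[0,32,32] → .  [on edge]
    (0,3)@(1, 7): e=[28,52,-16] → .
    (1,3)@(3, 7): e=[24,40,0] → X  [on edge]
    (2,3)@(5, 7): e=[20,28,16] → X
    (3,3)@(7, 7): e=[16,16,32] → X
    (4,3)@(9, 7): e=[12,4,48] → X
    (5,3)@(11, 7): e=[8,-8,64] → .
    (7,3)@(15, 7): e=[0,-32,96] → .  [on edge]
    (1,4)@(3, 9): e=[44,36,-16] → .
    (2,4)@(5, 9): e=[40,24,0] → X  [on edge]
    (4,4)@(9, 9): e=[32,0,32] → .  [on edge]
    (3,5)@(7, 11): e=[56,8,0] → X  [on edge]
    (4,6)@(9, 13): e=[72,-8,0] → .  [on edge]
    (3,7)@(7, 15): e=[96,0,-32] → .  [on edge]
    (5,7)@(11, 15): e=[88,-24,0] → .  [on edge]
  covered (9 px):
    . . . . . . . . . .
    . . . . . . . . . .
    X X . . . . . . . .
    . X X X X . . . . .
    . . X X . . . . . .
    . . . X . . . . . .
    . . . . . . . . . .
    . . . . . . . . . .
T1:
  2·area = 28  (B↔C swapped to make it positive)
  edge (7, 10)→(0, 10): d=(-7,0) right/bottom  bias=-1
  edge (0, 10)→(20, 6): d=(20,-4) top-left  bias=+0
  edge (20, 6)→(7, 10): d=(-13,4) right/bottom  bias=-1
    (7,3)@(15, 7): e=[21,0,7] → X  [on edge]
    (8,3)@(17, 7): e=[21,8,-1] → .
    (2,4)@(5, 9): e=[7,0,21] → X  [on edge]
    (3,4)@(7, 9): e=[7,8,13] → X
    (4,4)@(9, 9): e=[7,16,5] → X
    (5,4)@(11, 9): e=[7,24,-3] → .
    (7,4)@(15, 9): e=[7,40,-19] → .
    (2,5)@(5, 11): e=[-7,40,-5] → .
    (3,5)@(7, 11): e=[-7,48,-13] → .
    (4,5)@(9, 11): e=[-7,56,-21] → .
  covered (4 px):
    . . . . . . . . . .
    . . . . . . . . . .
    . . . . . . . . . .
    . . . . . . . X . .
    . . X X X . . . . .
    . . . . . . . . . .
    . . . . . . . . . .
    . . . . . . . . . .
T2:
  2·area = 68  (B↔C swapped to make it positive)
  edge (8, 16)→(2, 0): d=(-6,-16) top-left  bias=+0
  edge (2, 0)→(10, 10): d=(8,10) right/bottom  bias=-1
  edge (10, 10)→(8, 16): d=(-2,6) right/bottom  bias=-1
    (6,0)@(13, 1): e=[170,-102,0] → .  [on edge]
    (2,2)@(5, 5): e=[18,10,40] → X
    (3,2)@(7, 5): e=[50,-10,28] → .
    (2,3)@(5, 7): e=[6,26,36] → X
    (3,3)@(7, 7): e=[38,6,24] → X
    (4,3)@(9, 7): e=[70,-14,12] → .
    (5,3)@(11, 7): e=[102,-34,0] → .  [on edge]
    (2,4)@(5, 9): e=[-6,42,32] → .
    (3,4)@(7, 9): e=[26,22,20] → X
    (4,4)@(9, 9): e=[58,2,8] → X
    (5,4)@(11, 9): e=[90,-18,-4] → .
    (3,5)@(7, 11): e=[14,38,16] → X
    (4,6)@(9, 13): e=[34,34,0] → .  [on edge]
  covered (8 px):
    . . . . . . . . . .
    . . . . . . . . . .
    . . X . . . . . . .
    . . X X . . . . . .
    . . . X X . . . . .
    . . . X X . . . . .
    . . . X . . . . . .
    . . . . . . . . . .
T3:
  2·area = 88  (B↔C swapped to make it positive)
  edge (8, 10)→(0, 4): d=(-8,-6) top-left  bias=+0
  edge (0, 4)→(20, 8): d=(20,4) right/bottom  bias=-1
  edge (20, 8)→(8, 10): d=(-12,2) right/bottom  bias=-1
    (1,2)@(3, 5): e=[10,8,70] → X
    (2,2)@(5, 5): e=[22,0,66] → .  [on edge]
    (1,3)@(3, 7): e=[-6,48,46] → .
    (2,3)@(5, 7): e=[6,40,42] → X
    (3,3)@(7, 7): e=[18,32,38] → X
    (4,3)@(9, 7): e=[30,24,34] → X
    (5,3)@(11, 7): e=[42,16,30] → X
    (6,3)@(13, 7): e=[54,8,26] → X
    (7,3)@(15, 7): e=[66,0,22] → .  [on edge]
    (2,4)@(5, 9): e=[-10,80,18] → .
    (3,4)@(7, 9): e=[2,72,14] → X
    (7,4)@(15, 9): e=[50,40,-2] → .
  covered (10 px):
    . . . . . . . . . .
    . . . . . . . . . .
    . X . . . . . . . .
    . . X X X X X . . .
    . . . X X X X . . .
    . . . . . . . . . .
    . . . . . . . . . .
    . . . . . . . . . .

Result: [[1,2],[2,3],[3,3],[4,3],[5,3],[6,3],[3,4],[4,4],[5,4],[6,4]]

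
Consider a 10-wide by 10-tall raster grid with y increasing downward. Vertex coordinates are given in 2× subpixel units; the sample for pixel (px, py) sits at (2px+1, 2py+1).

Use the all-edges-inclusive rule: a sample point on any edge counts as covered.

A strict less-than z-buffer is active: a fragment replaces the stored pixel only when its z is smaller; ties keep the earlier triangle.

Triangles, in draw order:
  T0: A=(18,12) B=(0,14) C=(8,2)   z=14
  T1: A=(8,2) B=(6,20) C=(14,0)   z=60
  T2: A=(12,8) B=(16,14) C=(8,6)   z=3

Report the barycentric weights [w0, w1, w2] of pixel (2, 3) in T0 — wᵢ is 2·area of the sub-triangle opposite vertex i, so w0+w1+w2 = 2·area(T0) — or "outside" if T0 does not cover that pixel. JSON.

T0:
  2·area = 200
  edge (18, 12)→(0, 14): d=(-18,2) inclusive
  edge (0, 14)→(8, 2): d=(8,-12) inclusive
  edge (8, 2)→(18, 12): d=(10,10) inclusive
    (3,0)@(7, 1): e=[220,-20,0] → ·  [on edge]
    (4,1)@(9, 3): e=[180,20,0] → #  [on edge]
    (5,1)@(11, 3): e=[176,44,-20] → ·
    (3,2)@(7, 5): e=[148,12,40] → #
    (5,2)@(11, 5): e=[140,60,0] → #  [on edge]
    (6,2)@(13, 5): e=[136,84,-20] → ·
    (2,3)@(5, 7): e=[116,4,80] → #
    (6,3)@(13, 7): e=[100,100,0] → #  [on edge]
    (7,3)@(15, 7): e=[96,124,-20] → ·
    (2,4)@(5, 9): e=[80,20,100] → #
    (7,4)@(15, 9): e=[60,140,0] → #  [on edge]
    (8,4)@(17, 9): e=[56,164,-20] → ·
    (8,5)@(17, 11): e=[20,180,0] → #  [on edge]
    (4,6)@(9, 13): e=[0,100,100] → #  [on edge]
    (9,6)@(19, 13): e=[-20,220,0] → ·  [on edge]
  covered (28 px):
    · · · · · · · · · ·
    · · · · # · · · · ·
    · · · # # # · · · ·
    · · # # # # # · · ·
    · · # # # # # # · ·
    · # # # # # # # # ·
    # # # # # · · · · ·
    · · · · · · · · · ·
    · · · · · · · · · ·
    · · · · · · · · · ·
T1:
  2·area = 104  (B↔C swapped to make it positive)
  edge (8, 2)→(14, 0): d=(6,-2) inclusive
  edge (14, 0)→(6, 20): d=(-8,20) inclusive
  edge (6, 20)→(8, 2): d=(2,-18) inclusive
    (5,0)@(11, 1): e=[0,52,52] → #  [on edge]
    (6,0)@(13, 1): e=[4,12,88] → #
    (7,0)@(15, 1): e=[8,-28,124] → ·
    (2,1)@(5, 3): e=[0,156,-52] → ·  [on edge]
    (4,1)@(9, 3): e=[8,76,20] → #
    (6,1)@(13, 3): e=[16,-4,92] → ·
    (4,2)@(9, 5): e=[20,60,24] → #
    (6,2)@(13, 5): e=[28,-20,96] → ·
    (4,3)@(9, 7): e=[32,44,28] → #
    (6,3)@(13, 7): e=[40,-36,100] → ·
    (4,4)@(9, 9): e=[44,28,32] → #
    (5,4)@(11, 9): e=[48,-12,68] → ·
    (3,5)@(7, 11): e=[52,52,0] → #  [on edge]
  covered (14 px):
    · · · · · # # · · ·
    · · · · # # · · · ·
    · · · · # # · · · ·
    · · · · # # · · · ·
    · · · · # · · · · ·
    · · · # # · · · · ·
    · · · # · · · · · ·
    · · · # · · · · · ·
    · · · # · · · · · ·
    · · · · · · · · · ·
T2:
  2·area = 16
  edge (12, 8)→(16, 14): d=(4,6) inclusive
  edge (16, 14)→(8, 6): d=(-8,-8) inclusive
  edge (8, 6)→(12, 8): d=(4,2) inclusive
    (1,0)@(3, 1): e=[26,0,-10] → ·  [on edge]
    (2,1)@(5, 3): e=[22,0,-6] → ·  [on edge]
    (3,2)@(7, 5): e=[18,0,-2] → ·  [on edge]
    (4,3)@(9, 7): e=[14,0,2] → #  [on edge]
    (5,3)@(11, 7): e=[2,16,-2] → ·
    (4,4)@(9, 9): e=[22,-16,10] → ·
    (5,4)@(11, 9): e=[10,0,6] → #  [on edge]
    (6,4)@(13, 9): e=[-2,16,2] → ·
    (5,5)@(11, 11): e=[18,-16,14] → ·
    (6,5)@(13, 11): e=[6,0,10] → #  [on edge]
    (7,5)@(15, 11): e=[-6,16,6] → ·
    (6,6)@(13, 13): e=[14,-16,18] → ·
    (7,6)@(15, 13): e=[2,0,14] → #  [on edge]
    (8,7)@(17, 15): e=[-2,0,18] → ·  [on edge]
    (9,8)@(19, 17): e=[-6,0,22] → ·  [on edge]
  covered (4 px):
    · · · · · · · · · ·
    · · · · · · · · · ·
    · · · · · · · · · ·
    · · · · # · · · · ·
    · · · · · # · · · ·
    · · · · · · # · · ·
    · · · · · · · # · ·
    · · · · · · · · · ·
    · · · · · · · · · ·
    · · · · · · · · · ·

Answer: [4,80,116]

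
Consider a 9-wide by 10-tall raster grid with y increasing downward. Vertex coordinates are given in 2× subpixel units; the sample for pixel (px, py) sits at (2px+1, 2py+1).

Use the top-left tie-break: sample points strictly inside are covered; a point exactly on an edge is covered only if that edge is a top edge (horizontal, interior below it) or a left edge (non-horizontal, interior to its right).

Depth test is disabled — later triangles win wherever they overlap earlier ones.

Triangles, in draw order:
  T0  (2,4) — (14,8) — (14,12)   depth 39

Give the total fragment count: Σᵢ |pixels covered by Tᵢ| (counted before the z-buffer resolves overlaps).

T0:
  2·area = 48
  edge (2, 4)→(14, 8): d=(12,4) right/bottom  bias=-1
  edge (14, 8)→(14, 12): d=(0,4) right/bottom  bias=-1
  edge (14, 12)→(2, 4): d=(-12,-8) top-left  bias=+0
    (2,2)@(5, 5): e=[0,36,12] → ·  [on edge]
    (3,3)@(7, 7): e=[16,28,4] → #
    (4,3)@(9, 7): e=[8,20,20] → #
    (5,3)@(11, 7): e=[0,12,36] → ·  [on edge]
    (3,4)@(7, 9): e=[40,28,-20] → ·
    (4,4)@(9, 9): e=[32,20,-4] → ·
    (5,4)@(11, 9): e=[24,12,12] → #
    (6,4)@(13, 9): e=[16,4,28] → #
    (7,4)@(15, 9): e=[8,-4,44] → ·
    (8,4)@(17, 9): e=[0,-12,60] → ·  [on edge]
    (5,5)@(11, 11): e=[48,12,-12] → ·
    (6,5)@(13, 11): e=[40,4,4] → #
  covered (5 px):
    · · · · · · · · ·
    · · · · · · · · ·
    · · · · · · · · ·
    · · · # # · · · ·
    · · · · · # # · ·
    · · · · · · # · ·
    · · · · · · · · ·
    · · · · · · · · ·
    · · · · · · · · ·
    · · · · · · · · ·

Final: 5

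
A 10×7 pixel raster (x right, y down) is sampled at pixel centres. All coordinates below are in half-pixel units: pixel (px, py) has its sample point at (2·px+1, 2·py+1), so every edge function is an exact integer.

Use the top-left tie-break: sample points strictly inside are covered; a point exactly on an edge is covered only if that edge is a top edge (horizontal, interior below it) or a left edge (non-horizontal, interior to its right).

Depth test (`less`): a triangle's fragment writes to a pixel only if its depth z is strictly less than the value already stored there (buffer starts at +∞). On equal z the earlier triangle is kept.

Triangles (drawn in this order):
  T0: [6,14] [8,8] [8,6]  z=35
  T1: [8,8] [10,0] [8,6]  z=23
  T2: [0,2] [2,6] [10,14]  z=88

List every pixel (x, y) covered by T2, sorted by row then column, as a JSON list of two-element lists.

T0:
  2·area = 4  (B↔C swapped to make it positive)
  edge (6, 14)→(8, 6): d=(2,-8) top-left  bias=+0
  edge (8, 6)→(8, 8): d=(0,2) right/bottom  bias=-1
  edge (8, 8)→(6, 14): d=(-2,6) right/bottom  bias=-1
    (4,2)@(9, 5): e=[6,-2,0] → ·  [on edge]
    (3,5)@(7, 11): e=[2,2,0] → ·  [on edge]
  covered (0 px):
    · · · · · · · · · ·
    · · · · · · · · · ·
    · · · · · · · · · ·
    · · · · · · · · · ·
    · · · · · · · · · ·
    · · · · · · · · · ·
    · · · · · · · · · ·
T1:
  2·area = 4  (B↔C swapped to make it positive)
  edge (8, 8)→(8, 6): d=(0,-2) top-left  bias=+0
  edge (8, 6)→(10, 0): d=(2,-6) top-left  bias=+0
  edge (10, 0)→(8, 8): d=(-2,8) right/bottom  bias=-1
    (4,1)@(9, 3): e=[2,0,2] → #  [on edge]
    (5,1)@(11, 3): e=[6,12,-14] → ·
    (4,2)@(9, 5): e=[2,4,-2] → ·
    (3,4)@(7, 9): e=[-2,0,6] → ·  [on edge]
  covered (1 px):
    · · · · · · · · · ·
    · · · · # · · · · ·
    · · · · · · · · · ·
    · · · · · · · · · ·
    · · · · · · · · · ·
    · · · · · · · · · ·
    · · · · · · · · · ·
T2:
  2·area = 16  (B↔C swapped to make it positive)
  edge (0, 2)→(10, 14): d=(10,12) right/bottom  bias=-1
  edge (10, 14)→(2, 6): d=(-8,-8) top-left  bias=+0
  edge (2, 6)→(0, 2): d=(-2,-4) top-left  bias=+0
    (0,2)@(1, 5): e=[18,0,-2] → ·  [on edge]
    (1,3)@(3, 7): e=[14,0,2] → #  [on edge]
    (2,3)@(5, 7): e=[-10,16,10] → ·
    (1,4)@(3, 9): e=[34,-16,-2] → ·
    (2,4)@(5, 9): e=[10,0,6] → #  [on edge]
    (3,4)@(7, 9): e=[-14,16,14] → ·
    (2,5)@(5, 11): e=[30,-16,2] → ·
    (3,5)@(7, 11): e=[6,0,10] → #  [on edge]
    (4,5)@(9, 11): e=[-18,16,18] → ·
    (3,6)@(7, 13): e=[26,-16,6] → ·
    (4,6)@(9, 13): e=[2,0,14] → #  [on edge]
    (5,6)@(11, 13): e=[-22,16,22] → ·
  covered (4 px):
    · · · · · · · · · ·
    · · · · · · · · · ·
    · · · · · · · · · ·
    · # · · · · · · · ·
    · · # · · · · · · ·
    · · · # · · · · · ·
    · · · · # · · · · ·

Final: [[1,3],[2,4],[3,5],[4,6]]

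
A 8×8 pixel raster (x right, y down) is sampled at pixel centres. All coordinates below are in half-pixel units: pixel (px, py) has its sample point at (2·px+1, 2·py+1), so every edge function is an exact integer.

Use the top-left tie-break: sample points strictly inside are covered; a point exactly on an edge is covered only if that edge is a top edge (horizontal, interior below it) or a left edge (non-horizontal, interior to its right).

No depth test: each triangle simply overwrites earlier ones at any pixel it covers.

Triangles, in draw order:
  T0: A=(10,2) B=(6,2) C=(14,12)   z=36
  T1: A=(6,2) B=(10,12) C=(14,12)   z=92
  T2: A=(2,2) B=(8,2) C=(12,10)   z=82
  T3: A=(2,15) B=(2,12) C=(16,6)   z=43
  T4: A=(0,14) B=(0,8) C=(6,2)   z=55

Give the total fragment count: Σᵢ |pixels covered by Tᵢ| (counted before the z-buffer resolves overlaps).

T0:
  2·area = 40  (B↔C swapped to make it positive)
  edge (10, 2)→(14, 12): d=(4,10) right/bottom  bias=-1
  edge (14, 12)→(6, 2): d=(-8,-10) top-left  bias=+0
  edge (6, 2)→(10, 2): d=(4,0) top-left  bias=+0
    (3,1)@(7, 3): e=[34,2,4] → #
    (4,1)@(9, 3): e=[14,22,4] → #
    (5,1)@(11, 3): e=[-6,42,4] → ·
    (3,2)@(7, 5): e=[42,-14,12] → ·
    (4,2)@(9, 5): e=[22,6,12] → #
    (5,2)@(11, 5): e=[2,26,12] → #
    (6,2)@(13, 5): e=[-18,46,12] → ·
    (4,3)@(9, 7): e=[30,-10,20] → ·
    (5,3)@(11, 7): e=[10,10,20] → #
    (6,3)@(13, 7): e=[-10,30,20] → ·
    (5,4)@(11, 9): e=[18,-6,28] → ·
  covered (5 px):
    · · · · · · · ·
    · · · # # · · ·
    · · · · # # · ·
    · · · · · # · ·
    · · · · · · · ·
    · · · · · · · ·
    · · · · · · · ·
    · · · · · · · ·
T1:
  2·area = 40  (B↔C swapped to make it positive)
  edge (6, 2)→(14, 12): d=(8,10) right/bottom  bias=-1
  edge (14, 12)→(10, 12): d=(-4,0) right/bottom  bias=-1
  edge (10, 12)→(6, 2): d=(-4,-10) top-left  bias=+0
    (4,3)@(9, 7): e=[10,20,10] → #
    (5,3)@(11, 7): e=[-10,20,30] → ·
    (4,4)@(9, 9): e=[26,12,2] → #
    (5,4)@(11, 9): e=[6,12,22] → #
    (6,4)@(13, 9): e=[-14,12,42] → ·
    (4,5)@(9, 11): e=[42,4,-6] → ·
    (5,5)@(11, 11): e=[22,4,14] → #
    (6,5)@(13, 11): e=[2,4,34] → #
    (7,5)@(15, 11): e=[-18,4,54] → ·
    (5,6)@(11, 13): e=[38,-4,6] → ·
    (6,6)@(13, 13): e=[18,-4,26] → ·
  covered (5 px):
    · · · · · · · ·
    · · · · · · · ·
    · · · · · · · ·
    · · · · # · · ·
    · · · · # # · ·
    · · · · · # # ·
    · · · · · · · ·
    · · · · · · · ·
T2:
  2·area = 48
  edge (2, 2)→(8, 2): d=(6,0) top-left  bias=+0
  edge (8, 2)→(12, 10): d=(4,8) right/bottom  bias=-1
  edge (12, 10)→(2, 2): d=(-10,-8) top-left  bias=+0
    (2,1)@(5, 3): e=[6,28,14] → #
    (3,1)@(7, 3): e=[6,12,30] → #
    (4,1)@(9, 3): e=[6,-4,46] → ·
    (2,2)@(5, 5): e=[18,36,-6] → ·
    (3,2)@(7, 5): e=[18,20,10] → #
    (4,2)@(9, 5): e=[18,4,26] → #
    (5,2)@(11, 5): e=[18,-12,42] → ·
    (3,3)@(7, 7): e=[30,28,-10] → ·
    (4,3)@(9, 7): e=[30,12,6] → #
    (5,3)@(11, 7): e=[30,-4,22] → ·
    (4,4)@(9, 9): e=[42,20,-14] → ·
    (5,4)@(11, 9): e=[42,4,2] → #
  covered (6 px):
    · · · · · · · ·
    · · # # · · · ·
    · · · # # · · ·
    · · · · # · · ·
    · · · · · # · ·
    · · · · · · · ·
    · · · · · · · ·
    · · · · · · · ·
T3:
  2·area = 42
  edge (2, 15)→(2, 12): d=(0,-3) top-left  bias=+0
  edge (2, 12)→(16, 6): d=(14,-6) top-left  bias=+0
  edge (16, 6)→(2, 15): d=(-14,9) right/bottom  bias=-1
    (4,4)@(9, 9): e=[21,0,21] → #  [on edge]
    (5,4)@(11, 9): e=[27,12,3] → #
    (6,4)@(13, 9): e=[33,24,-15] → ·
    (2,5)@(5, 11): e=[9,4,29] → #
    (3,5)@(7, 11): e=[15,16,11] → #
    (4,5)@(9, 11): e=[21,28,-7] → ·
    (5,5)@(11, 11): e=[27,40,-25] → ·
    (1,6)@(3, 13): e=[3,20,19] → #
    (3,6)@(7, 13): e=[15,44,-17] → ·
    (1,7)@(3, 15): e=[3,48,-9] → ·
    (2,7)@(5, 15): e=[9,60,-27] → ·
  covered (6 px):
    · · · · · · · ·
    · · · · · · · ·
    · · · · · · · ·
    · · · · · · · ·
    · · · · # # · ·
    · · # # · · · ·
    · # # · · · · ·
    · · · · · · · ·
T4:
  2·area = 36
  edge (0, 14)→(0, 8): d=(0,-6) top-left  bias=+0
  edge (0, 8)→(6, 2): d=(6,-6) top-left  bias=+0
  edge (6, 2)→(0, 14): d=(-6,12) right/bottom  bias=-1
    (3,0)@(7, 1): e=[42,0,-6] → ·  [on edge]
    (2,1)@(5, 3): e=[30,0,6] → #  [on edge]
    (3,1)@(7, 3): e=[42,12,-18] → ·
    (1,2)@(3, 5): e=[18,0,18] → #  [on edge]
    (2,2)@(5, 5): e=[30,12,-6] → ·
    (0,3)@(1, 7): e=[6,0,30] → #  [on edge]
    (2,3)@(5, 7): e=[30,24,-18] → ·
    (0,4)@(1, 9): e=[6,12,18] → #
    (1,4)@(3, 9): e=[18,24,-6] → ·
    (0,5)@(1, 11): e=[6,24,6] → #
    (1,5)@(3, 11): e=[18,36,-18] → ·
    (0,6)@(1, 13): e=[6,36,-6] → ·
  covered (6 px):
    · · · · · · · ·
    · · # · · · · ·
    · # · · · · · ·
    # # · · · · · ·
    # · · · · · · ·
    # · · · · · · ·
    · · · · · · · ·
    · · · · · · · ·

Final: 28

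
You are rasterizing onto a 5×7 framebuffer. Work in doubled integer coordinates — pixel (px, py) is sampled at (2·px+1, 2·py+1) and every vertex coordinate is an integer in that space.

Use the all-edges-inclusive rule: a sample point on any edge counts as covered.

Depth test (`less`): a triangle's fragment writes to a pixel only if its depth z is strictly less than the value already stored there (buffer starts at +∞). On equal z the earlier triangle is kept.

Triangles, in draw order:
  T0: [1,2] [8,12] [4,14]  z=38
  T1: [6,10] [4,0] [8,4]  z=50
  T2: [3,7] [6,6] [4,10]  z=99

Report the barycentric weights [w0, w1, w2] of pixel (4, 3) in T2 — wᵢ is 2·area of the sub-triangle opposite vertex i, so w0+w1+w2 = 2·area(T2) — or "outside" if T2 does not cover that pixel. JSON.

T0:
  2·area = 54
  edge (1, 2)→(8, 12): d=(7,10) inclusive
  edge (8, 12)→(4, 14): d=(-4,2) inclusive
  edge (4, 14)→(1, 2): d=(-3,-12) inclusive
    (1,2)@(3, 5): e=[1,38,15] → #
    (2,2)@(5, 5): e=[-19,34,39] → ·
    (1,3)@(3, 7): e=[15,30,9] → #
    (2,3)@(5, 7): e=[-5,26,33] → ·
    (1,4)@(3, 9): e=[29,22,3] → #
    (2,4)@(5, 9): e=[9,18,27] → #
    (3,4)@(7, 9): e=[-11,14,51] → ·
    (1,5)@(3, 11): e=[43,14,-3] → ·
    (2,5)@(5, 11): e=[23,10,21] → #
    (3,5)@(7, 11): e=[3,6,45] → #
    (4,5)@(9, 11): e=[-17,2,69] → ·
    (2,6)@(5, 13): e=[37,2,15] → #
  covered (7 px):
    · · · · ·
    · · · · ·
    · # · · ·
    · # · · ·
    · # # · ·
    · · # # ·
    · · # · ·
T1:
  2·area = 32
  edge (6, 10)→(4, 0): d=(-2,-10) inclusive
  edge (4, 0)→(8, 4): d=(4,4) inclusive
  edge (8, 4)→(6, 10): d=(-2,6) inclusive
    (2,0)@(5, 1): e=[8,0,24] → #  [on edge]
    (3,0)@(7, 1): e=[28,-8,12] → ·
    (4,0)@(9, 1): e=[48,-16,0] → ·  [on edge]
    (2,1)@(5, 3): e=[4,8,20] → #
    (3,1)@(7, 3): e=[24,0,8] → #  [on edge]
    (4,1)@(9, 3): e=[44,-8,-4] → ·
    (2,2)@(5, 5): e=[0,16,16] → #  [on edge]
    (4,2)@(9, 5): e=[40,0,-8] → ·  [on edge]
    (2,3)@(5, 7): e=[-4,24,12] → ·
    (3,3)@(7, 7): e=[16,16,0] → #  [on edge]
    (4,3)@(9, 7): e=[36,8,-12] → ·
    (3,4)@(7, 9): e=[12,24,-4] → ·
    (2,6)@(5, 13): e=[-16,48,0] → ·  [on edge]
  covered (6 px):
    · · # · ·
    · · # # ·
    · · # # ·
    · · · # ·
    · · · · ·
    · · · · ·
    · · · · ·
T2:
  2·area = 10
  edge (3, 7)→(6, 6): d=(3,-1) inclusive
  edge (6, 6)→(4, 10): d=(-2,4) inclusive
  edge (4, 10)→(3, 7): d=(-1,-3) inclusive
    (0,0)@(1, 1): e=[-20,30,0] → ·  [on edge]
    (4,2)@(9, 5): e=[0,-10,20] → ·  [on edge]
    (1,3)@(3, 7): e=[0,10,0] → #  [on edge]
    (2,3)@(5, 7): e=[2,2,6] → #
    (3,3)@(7, 7): e=[4,-6,12] → ·
    (1,4)@(3, 9): e=[6,6,-2] → ·
    (2,4)@(5, 9): e=[8,-2,4] → ·
    (2,6)@(5, 13): e=[20,-10,0] → ·  [on edge]
  covered (2 px):
    · · · · ·
    · · · · ·
    · · · · ·
    · # # · ·
    · · · · ·
    · · · · ·
    · · · · ·

Answer: "outside"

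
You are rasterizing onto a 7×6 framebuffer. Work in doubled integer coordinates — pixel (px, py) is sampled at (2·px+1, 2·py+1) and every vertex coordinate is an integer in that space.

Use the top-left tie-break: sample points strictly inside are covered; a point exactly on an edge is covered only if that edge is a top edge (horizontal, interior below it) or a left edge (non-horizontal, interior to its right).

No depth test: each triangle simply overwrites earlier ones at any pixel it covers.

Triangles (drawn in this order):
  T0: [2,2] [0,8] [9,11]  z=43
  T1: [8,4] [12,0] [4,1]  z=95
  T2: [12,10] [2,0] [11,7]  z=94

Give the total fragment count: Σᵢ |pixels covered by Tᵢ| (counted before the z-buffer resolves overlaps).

T0:
  2·area = 60  (B↔C swapped to make it positive)
  edge (2, 2)→(9, 11): d=(7,9) right/bottom  bias=-1
  edge (9, 11)→(0, 8): d=(-9,-3) top-left  bias=+0
  edge (0, 8)→(2, 2): d=(2,-6) top-left  bias=+0
    (0,2)@(1, 5): e=[30,30,0] → #  [on edge]
    (1,2)@(3, 5): e=[12,36,12] → #
    (2,2)@(5, 5): e=[-6,42,24] → ·
    (0,3)@(1, 7): e=[44,12,4] → #
    (2,3)@(5, 7): e=[8,24,28] → #
    (3,3)@(7, 7): e=[-10,30,40] → ·
    (0,4)@(1, 9): e=[58,-6,8] → ·
    (1,4)@(3, 9): e=[40,0,20] → #  [on edge]
    (3,4)@(7, 9): e=[4,12,44] → #
    (4,4)@(9, 9): e=[-14,18,56] → ·
    (1,5)@(3, 11): e=[54,-18,24] → ·
    (2,5)@(5, 11): e=[36,-12,36] → ·
    (4,5)@(9, 11): e=[0,0,60] → ·  [on edge]
  covered (8 px):
    · · · · · · ·
    · · · · · · ·
    # # · · · · ·
    # # # · · · ·
    · # # # · · ·
    · · · · · · ·
T1:
  2·area = 28  (B↔C swapped to make it positive)
  edge (8, 4)→(4, 1): d=(-4,-3) top-left  bias=+0
  edge (4, 1)→(12, 0): d=(8,-1) top-left  bias=+0
  edge (12, 0)→(8, 4): d=(-4,4) right/bottom  bias=-1
    (2,0)@(5, 1): e=[3,1,24] → #
    (3,0)@(7, 1): e=[9,3,16] → #
    (4,0)@(9, 1): e=[15,5,8] → #
    (5,0)@(11, 1): e=[21,7,0] → ·  [on edge]
    (2,1)@(5, 3): e=[-5,17,16] → ·
    (3,1)@(7, 3): e=[1,19,8] → #
    (4,1)@(9, 3): e=[7,21,0] → ·  [on edge]
    (3,2)@(7, 5): e=[-7,35,0] → ·  [on edge]
    (2,3)@(5, 7): e=[-21,49,0] → ·  [on edge]
    (1,4)@(3, 9): e=[-35,63,0] → ·  [on edge]
    (0,5)@(1, 11): e=[-49,77,0] → ·  [on edge]
  covered (4 px):
    · · # # # · ·
    · · · # · · ·
    · · · · · · ·
    · · · · · · ·
    · · · · · · ·
    · · · · · · ·
T2:
  2·area = 20
  edge (12, 10)→(2, 0): d=(-10,-10) top-left  bias=+0
  edge (2, 0)→(11, 7): d=(9,7) right/bottom  bias=-1
  edge (11, 7)→(12, 10): d=(1,3) right/bottom  bias=-1
    (1,0)@(3, 1): e=[0,2,18] → #  [on edge]
    (2,0)@(5, 1): e=[20,-12,12] → ·
    (4,0)@(9, 1): e=[60,-40,0] → ·  [on edge]
    (1,1)@(3, 3): e=[-20,20,20] → ·
    (2,1)@(5, 3): e=[0,6,14] → #  [on edge]
    (3,1)@(7, 3): e=[20,-8,8] → ·
    (2,2)@(5, 5): e=[-20,24,16] → ·
    (3,2)@(7, 5): e=[0,10,10] → #  [on edge]
    (4,2)@(9, 5): e=[20,-4,4] → ·
    (3,3)@(7, 7): e=[-20,28,12] → ·
    (4,3)@(9, 7): e=[0,14,6] → #  [on edge]
    (5,3)@(11, 7): e=[20,0,0] → ·  [on edge]
    (5,4)@(11, 9): e=[0,18,2] → #  [on edge]
    (6,5)@(13, 11): e=[0,22,-2] → ·  [on edge]
  covered (5 px):
    · # · · · · ·
    · · # · · · ·
    · · · # · · ·
    · · · · # · ·
    · · · · · # ·
    · · · · · · ·

Final: 17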